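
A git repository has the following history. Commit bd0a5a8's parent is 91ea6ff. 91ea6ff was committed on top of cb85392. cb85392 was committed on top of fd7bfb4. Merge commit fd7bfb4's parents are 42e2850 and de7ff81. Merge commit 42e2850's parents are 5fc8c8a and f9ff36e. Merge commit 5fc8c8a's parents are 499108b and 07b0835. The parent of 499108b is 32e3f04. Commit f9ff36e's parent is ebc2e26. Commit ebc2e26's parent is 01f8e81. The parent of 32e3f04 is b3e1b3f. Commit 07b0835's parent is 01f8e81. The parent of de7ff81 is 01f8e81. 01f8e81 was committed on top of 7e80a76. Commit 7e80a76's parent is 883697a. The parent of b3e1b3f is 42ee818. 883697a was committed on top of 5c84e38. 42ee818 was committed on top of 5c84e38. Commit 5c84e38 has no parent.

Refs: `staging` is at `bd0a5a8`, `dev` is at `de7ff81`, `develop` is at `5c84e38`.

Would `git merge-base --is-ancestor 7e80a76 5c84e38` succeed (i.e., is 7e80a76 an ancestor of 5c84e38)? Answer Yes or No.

Ancestors of 5c84e38: {5c84e38}.
7e80a76 is not in that set, so it is not an ancestor of 5c84e38.

No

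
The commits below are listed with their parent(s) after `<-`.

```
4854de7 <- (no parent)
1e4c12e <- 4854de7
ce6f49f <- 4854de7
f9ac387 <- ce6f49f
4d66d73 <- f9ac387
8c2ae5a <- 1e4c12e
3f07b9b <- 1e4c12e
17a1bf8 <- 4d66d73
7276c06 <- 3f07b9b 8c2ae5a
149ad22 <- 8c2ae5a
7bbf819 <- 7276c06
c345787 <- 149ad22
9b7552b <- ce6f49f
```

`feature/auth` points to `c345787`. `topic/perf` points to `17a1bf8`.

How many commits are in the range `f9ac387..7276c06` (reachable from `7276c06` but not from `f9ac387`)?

Reachable from 7276c06: {1e4c12e, 3f07b9b, 4854de7, 7276c06, 8c2ae5a}.
Reachable from f9ac387: {4854de7, ce6f49f, f9ac387}.
In 7276c06's history but not f9ac387's: {1e4c12e, 3f07b9b, 7276c06, 8c2ae5a} — 4 commits.

4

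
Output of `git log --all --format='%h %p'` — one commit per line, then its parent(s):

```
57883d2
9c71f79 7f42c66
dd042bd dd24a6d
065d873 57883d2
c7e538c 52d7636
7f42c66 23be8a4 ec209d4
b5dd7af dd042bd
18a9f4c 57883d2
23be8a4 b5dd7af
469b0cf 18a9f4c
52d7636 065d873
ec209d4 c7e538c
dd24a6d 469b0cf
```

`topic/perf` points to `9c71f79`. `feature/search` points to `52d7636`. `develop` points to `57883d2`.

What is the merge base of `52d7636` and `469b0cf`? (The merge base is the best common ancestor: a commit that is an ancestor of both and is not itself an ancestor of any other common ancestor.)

57883d2

Ancestors of 52d7636: {065d873, 52d7636, 57883d2}.
Ancestors of 469b0cf: {18a9f4c, 469b0cf, 57883d2}.
Common ancestors: {57883d2}.
The only common ancestor is 57883d2, so it is the merge base.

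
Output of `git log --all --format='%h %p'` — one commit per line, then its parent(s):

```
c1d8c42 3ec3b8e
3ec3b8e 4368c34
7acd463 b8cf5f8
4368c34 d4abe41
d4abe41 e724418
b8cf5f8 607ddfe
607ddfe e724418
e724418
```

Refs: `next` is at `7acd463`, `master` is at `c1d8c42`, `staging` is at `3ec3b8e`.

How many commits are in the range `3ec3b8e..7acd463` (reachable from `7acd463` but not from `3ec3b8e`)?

Reachable from 7acd463: {607ddfe, 7acd463, b8cf5f8, e724418}.
Reachable from 3ec3b8e: {3ec3b8e, 4368c34, d4abe41, e724418}.
In 7acd463's history but not 3ec3b8e's: {607ddfe, 7acd463, b8cf5f8} — 3 commits.

3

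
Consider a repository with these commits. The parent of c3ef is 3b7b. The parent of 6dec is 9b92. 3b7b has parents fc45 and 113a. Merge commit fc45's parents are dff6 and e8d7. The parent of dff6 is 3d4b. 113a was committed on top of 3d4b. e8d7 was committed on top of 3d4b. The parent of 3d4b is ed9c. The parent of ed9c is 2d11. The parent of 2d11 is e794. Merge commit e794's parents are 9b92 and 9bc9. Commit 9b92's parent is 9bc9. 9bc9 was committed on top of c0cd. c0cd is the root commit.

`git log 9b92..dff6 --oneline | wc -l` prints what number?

5

Reachable from dff6: {2d11, 3d4b, 9b92, 9bc9, c0cd, dff6, e794, ed9c}.
Reachable from 9b92: {9b92, 9bc9, c0cd}.
In dff6's history but not 9b92's: {2d11, 3d4b, dff6, e794, ed9c} — 5 commits.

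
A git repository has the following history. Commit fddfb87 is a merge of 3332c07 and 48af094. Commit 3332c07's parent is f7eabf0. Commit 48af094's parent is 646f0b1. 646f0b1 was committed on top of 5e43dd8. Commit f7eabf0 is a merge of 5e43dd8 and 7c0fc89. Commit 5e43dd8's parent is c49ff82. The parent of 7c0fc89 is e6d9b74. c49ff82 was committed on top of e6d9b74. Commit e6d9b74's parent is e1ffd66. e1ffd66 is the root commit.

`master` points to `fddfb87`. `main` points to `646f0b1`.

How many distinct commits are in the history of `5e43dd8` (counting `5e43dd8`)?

4

Walking parent pointers from 5e43dd8: reachable set = {5e43dd8, c49ff82, e1ffd66, e6d9b74}.
That is 4 commits.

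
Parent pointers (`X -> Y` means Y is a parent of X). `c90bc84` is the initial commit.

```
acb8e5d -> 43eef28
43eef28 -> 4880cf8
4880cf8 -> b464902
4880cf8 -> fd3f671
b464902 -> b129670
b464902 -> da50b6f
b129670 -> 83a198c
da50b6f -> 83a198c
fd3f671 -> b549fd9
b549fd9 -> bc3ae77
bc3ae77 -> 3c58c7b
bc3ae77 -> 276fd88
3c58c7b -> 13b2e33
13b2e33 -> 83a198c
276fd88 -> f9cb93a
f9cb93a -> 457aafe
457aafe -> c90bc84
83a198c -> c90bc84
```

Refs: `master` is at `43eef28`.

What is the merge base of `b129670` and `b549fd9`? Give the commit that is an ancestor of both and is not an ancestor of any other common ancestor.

Ancestors of b129670: {83a198c, b129670, c90bc84}.
Ancestors of b549fd9: {13b2e33, 276fd88, 3c58c7b, 457aafe, 83a198c, b549fd9, bc3ae77, c90bc84, f9cb93a}.
Common ancestors: {83a198c, c90bc84}.
Among these, 83a198c is not an ancestor of any other common ancestor — it is the merge base.

83a198c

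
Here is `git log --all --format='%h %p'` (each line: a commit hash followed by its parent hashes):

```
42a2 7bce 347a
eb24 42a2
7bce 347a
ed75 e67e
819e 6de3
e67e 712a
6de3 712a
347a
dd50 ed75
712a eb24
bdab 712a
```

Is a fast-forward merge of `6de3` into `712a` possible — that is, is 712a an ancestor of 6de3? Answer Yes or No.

Yes

A fast-forward from 712a to 6de3 is possible iff 712a is an ancestor of 6de3.
Ancestors of 6de3: {347a, 42a2, 6de3, 712a, 7bce, eb24}.
712a is among them, so fast-forward is possible.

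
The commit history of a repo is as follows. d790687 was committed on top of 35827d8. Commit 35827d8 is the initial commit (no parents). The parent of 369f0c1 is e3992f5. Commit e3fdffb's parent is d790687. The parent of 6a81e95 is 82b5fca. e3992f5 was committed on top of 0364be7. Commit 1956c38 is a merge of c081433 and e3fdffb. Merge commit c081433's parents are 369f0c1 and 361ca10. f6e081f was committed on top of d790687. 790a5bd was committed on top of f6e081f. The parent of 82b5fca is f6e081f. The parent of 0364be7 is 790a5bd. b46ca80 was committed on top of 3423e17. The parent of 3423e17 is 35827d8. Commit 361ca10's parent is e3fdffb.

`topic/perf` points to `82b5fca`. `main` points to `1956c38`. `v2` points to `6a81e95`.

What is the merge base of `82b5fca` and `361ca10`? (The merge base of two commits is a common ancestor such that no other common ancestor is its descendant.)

Ancestors of 82b5fca: {35827d8, 82b5fca, d790687, f6e081f}.
Ancestors of 361ca10: {35827d8, 361ca10, d790687, e3fdffb}.
Common ancestors: {35827d8, d790687}.
Among these, d790687 is not an ancestor of any other common ancestor — it is the merge base.

d790687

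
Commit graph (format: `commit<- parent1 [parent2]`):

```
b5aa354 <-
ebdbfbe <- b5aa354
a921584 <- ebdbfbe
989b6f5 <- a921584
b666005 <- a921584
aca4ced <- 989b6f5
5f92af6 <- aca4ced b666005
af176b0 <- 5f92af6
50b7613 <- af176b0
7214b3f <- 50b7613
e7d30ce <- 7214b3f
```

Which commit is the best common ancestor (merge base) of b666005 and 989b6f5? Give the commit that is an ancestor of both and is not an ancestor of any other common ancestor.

a921584

Ancestors of b666005: {a921584, b5aa354, b666005, ebdbfbe}.
Ancestors of 989b6f5: {989b6f5, a921584, b5aa354, ebdbfbe}.
Common ancestors: {a921584, b5aa354, ebdbfbe}.
Among these, a921584 is not an ancestor of any other common ancestor — it is the merge base.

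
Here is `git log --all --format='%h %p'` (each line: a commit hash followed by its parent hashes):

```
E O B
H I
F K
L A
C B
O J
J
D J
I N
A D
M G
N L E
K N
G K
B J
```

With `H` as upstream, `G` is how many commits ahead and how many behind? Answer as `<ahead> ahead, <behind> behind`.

2 ahead, 2 behind

Reachable from G: {A, B, D, E, G, J, K, L, N, O}.
Reachable from H: {A, B, D, E, H, I, J, L, N, O}.
Only in G's history (ahead): {G, K} — 2.
Only in H's history (behind): {H, I} — 2.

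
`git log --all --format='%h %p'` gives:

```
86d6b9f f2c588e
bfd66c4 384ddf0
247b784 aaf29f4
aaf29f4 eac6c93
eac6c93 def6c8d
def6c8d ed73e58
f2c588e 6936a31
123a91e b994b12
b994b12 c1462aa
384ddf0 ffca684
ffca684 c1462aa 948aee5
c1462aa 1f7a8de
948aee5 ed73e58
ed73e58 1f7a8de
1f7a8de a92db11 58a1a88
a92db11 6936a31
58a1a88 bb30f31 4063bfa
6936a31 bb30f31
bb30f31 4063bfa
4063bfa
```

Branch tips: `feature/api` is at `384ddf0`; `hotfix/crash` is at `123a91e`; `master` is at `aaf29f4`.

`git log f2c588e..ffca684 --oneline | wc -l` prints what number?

7

Reachable from ffca684: {1f7a8de, 4063bfa, 58a1a88, 6936a31, 948aee5, a92db11, bb30f31, c1462aa, ed73e58, ffca684}.
Reachable from f2c588e: {4063bfa, 6936a31, bb30f31, f2c588e}.
In ffca684's history but not f2c588e's: {1f7a8de, 58a1a88, 948aee5, a92db11, c1462aa, ed73e58, ffca684} — 7 commits.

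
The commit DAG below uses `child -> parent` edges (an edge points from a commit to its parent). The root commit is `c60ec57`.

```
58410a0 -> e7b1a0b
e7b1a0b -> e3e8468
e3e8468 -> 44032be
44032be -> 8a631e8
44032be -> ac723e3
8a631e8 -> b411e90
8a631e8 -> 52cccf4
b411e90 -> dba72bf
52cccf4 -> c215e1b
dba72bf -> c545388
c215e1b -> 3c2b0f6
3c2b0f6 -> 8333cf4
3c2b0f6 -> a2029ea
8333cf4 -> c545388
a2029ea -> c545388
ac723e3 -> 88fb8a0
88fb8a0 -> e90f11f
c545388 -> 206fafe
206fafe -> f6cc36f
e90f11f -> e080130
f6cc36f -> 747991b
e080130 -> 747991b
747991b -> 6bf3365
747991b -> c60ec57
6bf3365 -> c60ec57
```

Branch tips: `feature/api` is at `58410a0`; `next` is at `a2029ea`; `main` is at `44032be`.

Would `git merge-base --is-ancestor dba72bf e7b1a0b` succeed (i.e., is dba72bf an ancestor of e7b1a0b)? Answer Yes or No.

Yes

Ancestors of e7b1a0b (commits reachable by following parents): {206fafe, 3c2b0f6, 44032be, 52cccf4, 6bf3365, 747991b, 8333cf4, 88fb8a0, 8a631e8, a2029ea, ac723e3, b411e90, c215e1b, c545388, c60ec57, dba72bf, e080130, e3e8468, e7b1a0b, e90f11f, f6cc36f}.
dba72bf is in that set, so it is an ancestor of e7b1a0b.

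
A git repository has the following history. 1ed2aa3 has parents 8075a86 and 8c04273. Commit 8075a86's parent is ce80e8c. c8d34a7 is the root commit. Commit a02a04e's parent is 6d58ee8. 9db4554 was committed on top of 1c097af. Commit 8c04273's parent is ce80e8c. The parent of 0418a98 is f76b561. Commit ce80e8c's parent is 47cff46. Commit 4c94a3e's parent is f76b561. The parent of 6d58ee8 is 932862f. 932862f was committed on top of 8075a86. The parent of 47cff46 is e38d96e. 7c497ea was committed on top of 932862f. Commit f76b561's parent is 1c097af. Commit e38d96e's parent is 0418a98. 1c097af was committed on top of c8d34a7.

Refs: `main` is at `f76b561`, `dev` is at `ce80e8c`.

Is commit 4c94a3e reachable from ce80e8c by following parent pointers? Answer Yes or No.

Ancestors of ce80e8c: {0418a98, 1c097af, 47cff46, c8d34a7, ce80e8c, e38d96e, f76b561}.
4c94a3e is not in that set, so it is not an ancestor of ce80e8c.

No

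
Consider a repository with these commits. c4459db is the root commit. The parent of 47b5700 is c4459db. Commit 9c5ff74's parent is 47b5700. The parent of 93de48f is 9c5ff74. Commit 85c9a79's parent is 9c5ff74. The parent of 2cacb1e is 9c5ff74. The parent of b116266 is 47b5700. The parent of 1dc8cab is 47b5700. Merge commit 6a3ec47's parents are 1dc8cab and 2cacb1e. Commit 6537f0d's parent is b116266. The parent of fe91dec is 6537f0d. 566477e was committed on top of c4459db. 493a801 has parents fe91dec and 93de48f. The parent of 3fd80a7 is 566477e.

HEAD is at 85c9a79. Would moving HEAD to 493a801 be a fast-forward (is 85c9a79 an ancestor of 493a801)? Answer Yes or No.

A fast-forward from 85c9a79 to 493a801 is possible iff 85c9a79 is an ancestor of 493a801.
Ancestors of 493a801: {47b5700, 493a801, 6537f0d, 93de48f, 9c5ff74, b116266, c4459db, fe91dec}.
85c9a79 is not among them, so fast-forward is not possible.

No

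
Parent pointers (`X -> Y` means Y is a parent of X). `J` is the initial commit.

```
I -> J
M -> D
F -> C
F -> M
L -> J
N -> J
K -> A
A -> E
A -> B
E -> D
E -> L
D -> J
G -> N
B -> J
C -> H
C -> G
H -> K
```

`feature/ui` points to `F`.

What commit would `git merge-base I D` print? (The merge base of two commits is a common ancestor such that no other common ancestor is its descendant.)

Ancestors of I: {I, J}.
Ancestors of D: {D, J}.
Common ancestors: {J}.
The only common ancestor is J, so it is the merge base.

J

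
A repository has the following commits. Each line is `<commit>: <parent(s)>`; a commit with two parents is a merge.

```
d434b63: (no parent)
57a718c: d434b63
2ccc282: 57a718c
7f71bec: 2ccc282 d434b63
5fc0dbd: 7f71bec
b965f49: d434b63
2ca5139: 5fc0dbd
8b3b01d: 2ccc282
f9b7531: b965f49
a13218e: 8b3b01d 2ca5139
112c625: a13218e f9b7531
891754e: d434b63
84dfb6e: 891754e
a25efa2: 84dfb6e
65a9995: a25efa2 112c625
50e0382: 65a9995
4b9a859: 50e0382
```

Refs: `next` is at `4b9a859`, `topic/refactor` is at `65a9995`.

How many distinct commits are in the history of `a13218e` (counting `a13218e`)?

8

Walking parent pointers from a13218e: reachable set = {2ca5139, 2ccc282, 57a718c, 5fc0dbd, 7f71bec, 8b3b01d, a13218e, d434b63}.
That is 8 commits.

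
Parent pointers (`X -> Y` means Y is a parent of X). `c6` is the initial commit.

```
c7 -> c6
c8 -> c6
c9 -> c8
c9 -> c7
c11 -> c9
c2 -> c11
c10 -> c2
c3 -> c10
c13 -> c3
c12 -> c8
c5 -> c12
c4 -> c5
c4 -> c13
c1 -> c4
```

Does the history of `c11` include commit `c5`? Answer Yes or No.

No

Ancestors of c11: {c11, c6, c7, c8, c9}.
c5 is not in that set, so it is not an ancestor of c11.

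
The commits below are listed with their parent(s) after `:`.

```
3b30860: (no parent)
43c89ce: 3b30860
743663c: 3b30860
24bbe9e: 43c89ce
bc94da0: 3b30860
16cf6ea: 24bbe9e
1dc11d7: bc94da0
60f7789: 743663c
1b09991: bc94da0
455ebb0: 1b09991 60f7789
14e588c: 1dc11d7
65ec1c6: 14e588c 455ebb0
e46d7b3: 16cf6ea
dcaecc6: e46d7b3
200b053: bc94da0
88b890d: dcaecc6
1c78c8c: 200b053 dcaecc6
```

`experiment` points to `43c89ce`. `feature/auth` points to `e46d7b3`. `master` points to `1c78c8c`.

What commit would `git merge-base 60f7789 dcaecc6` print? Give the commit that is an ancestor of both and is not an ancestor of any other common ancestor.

Ancestors of 60f7789: {3b30860, 60f7789, 743663c}.
Ancestors of dcaecc6: {16cf6ea, 24bbe9e, 3b30860, 43c89ce, dcaecc6, e46d7b3}.
Common ancestors: {3b30860}.
The only common ancestor is 3b30860, so it is the merge base.

3b30860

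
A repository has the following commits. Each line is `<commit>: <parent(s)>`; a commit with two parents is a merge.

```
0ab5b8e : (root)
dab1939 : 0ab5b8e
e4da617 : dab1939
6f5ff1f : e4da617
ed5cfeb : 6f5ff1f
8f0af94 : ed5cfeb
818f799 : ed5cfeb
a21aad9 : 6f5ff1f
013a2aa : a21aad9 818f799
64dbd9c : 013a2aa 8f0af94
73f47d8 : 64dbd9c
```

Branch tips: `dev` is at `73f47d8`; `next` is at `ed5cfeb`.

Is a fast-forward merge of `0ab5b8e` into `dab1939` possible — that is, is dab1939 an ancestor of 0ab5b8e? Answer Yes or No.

A fast-forward from dab1939 to 0ab5b8e is possible iff dab1939 is an ancestor of 0ab5b8e.
Ancestors of 0ab5b8e: {0ab5b8e}.
dab1939 is not among them, so fast-forward is not possible.

No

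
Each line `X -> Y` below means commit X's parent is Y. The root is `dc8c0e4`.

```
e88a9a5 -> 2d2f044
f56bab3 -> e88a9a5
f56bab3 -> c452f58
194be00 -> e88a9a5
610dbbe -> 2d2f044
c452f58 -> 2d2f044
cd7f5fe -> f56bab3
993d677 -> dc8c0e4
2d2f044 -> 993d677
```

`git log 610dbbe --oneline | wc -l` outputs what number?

4

Walking parent pointers from 610dbbe: reachable set = {2d2f044, 610dbbe, 993d677, dc8c0e4}.
That is 4 commits.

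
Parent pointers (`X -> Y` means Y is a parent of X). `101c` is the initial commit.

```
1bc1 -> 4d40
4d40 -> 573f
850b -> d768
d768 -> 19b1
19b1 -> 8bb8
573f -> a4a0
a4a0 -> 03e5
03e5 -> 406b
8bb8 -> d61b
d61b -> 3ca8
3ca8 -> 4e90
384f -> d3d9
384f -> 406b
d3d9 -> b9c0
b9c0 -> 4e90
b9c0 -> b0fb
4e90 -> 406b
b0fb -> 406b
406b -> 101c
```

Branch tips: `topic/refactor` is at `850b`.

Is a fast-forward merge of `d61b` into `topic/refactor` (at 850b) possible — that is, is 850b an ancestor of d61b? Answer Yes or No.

A fast-forward from 850b to d61b is possible iff 850b is an ancestor of d61b.
Ancestors of d61b: {101c, 3ca8, 406b, 4e90, d61b}.
850b is not among them, so fast-forward is not possible.

No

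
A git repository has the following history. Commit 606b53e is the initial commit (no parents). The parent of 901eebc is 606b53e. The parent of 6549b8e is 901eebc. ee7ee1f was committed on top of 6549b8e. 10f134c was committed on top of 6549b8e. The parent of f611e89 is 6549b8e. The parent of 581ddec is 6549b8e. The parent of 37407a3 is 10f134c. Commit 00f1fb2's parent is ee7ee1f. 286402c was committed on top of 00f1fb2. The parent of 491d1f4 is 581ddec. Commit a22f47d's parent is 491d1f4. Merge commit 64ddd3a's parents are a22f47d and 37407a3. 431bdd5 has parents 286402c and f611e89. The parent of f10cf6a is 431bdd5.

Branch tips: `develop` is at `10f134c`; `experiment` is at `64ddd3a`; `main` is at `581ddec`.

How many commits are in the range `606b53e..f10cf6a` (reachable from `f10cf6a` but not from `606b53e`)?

Reachable from f10cf6a: {00f1fb2, 286402c, 431bdd5, 606b53e, 6549b8e, 901eebc, ee7ee1f, f10cf6a, f611e89}.
Reachable from 606b53e: {606b53e}.
In f10cf6a's history but not 606b53e's: {00f1fb2, 286402c, 431bdd5, 6549b8e, 901eebc, ee7ee1f, f10cf6a, f611e89} — 8 commits.

8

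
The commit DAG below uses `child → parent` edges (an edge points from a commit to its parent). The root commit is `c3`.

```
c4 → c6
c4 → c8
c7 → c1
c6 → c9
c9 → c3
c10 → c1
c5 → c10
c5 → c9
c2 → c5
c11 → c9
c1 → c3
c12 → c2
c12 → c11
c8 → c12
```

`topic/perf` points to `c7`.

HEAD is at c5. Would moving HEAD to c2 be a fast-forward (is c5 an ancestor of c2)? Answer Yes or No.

Yes

A fast-forward from c5 to c2 is possible iff c5 is an ancestor of c2.
Ancestors of c2: {c1, c10, c2, c3, c5, c9}.
c5 is among them, so fast-forward is possible.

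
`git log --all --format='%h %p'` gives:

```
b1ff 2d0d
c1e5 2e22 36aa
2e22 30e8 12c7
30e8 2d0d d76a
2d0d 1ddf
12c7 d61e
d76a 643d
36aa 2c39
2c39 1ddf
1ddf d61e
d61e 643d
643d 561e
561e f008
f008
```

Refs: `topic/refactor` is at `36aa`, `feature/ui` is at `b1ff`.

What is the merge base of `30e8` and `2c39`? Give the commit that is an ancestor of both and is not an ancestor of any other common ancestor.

Ancestors of 30e8: {1ddf, 2d0d, 30e8, 561e, 643d, d61e, d76a, f008}.
Ancestors of 2c39: {1ddf, 2c39, 561e, 643d, d61e, f008}.
Common ancestors: {1ddf, 561e, 643d, d61e, f008}.
Among these, 1ddf is not an ancestor of any other common ancestor — it is the merge base.

1ddf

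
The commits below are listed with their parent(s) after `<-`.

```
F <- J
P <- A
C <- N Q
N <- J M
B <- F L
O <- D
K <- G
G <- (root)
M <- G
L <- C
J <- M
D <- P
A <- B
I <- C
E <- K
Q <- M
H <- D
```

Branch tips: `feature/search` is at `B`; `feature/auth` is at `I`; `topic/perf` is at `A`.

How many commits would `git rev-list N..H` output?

9

Reachable from H: {A, B, C, D, F, G, H, J, L, M, N, P, Q}.
Reachable from N: {G, J, M, N}.
In H's history but not N's: {A, B, C, D, F, H, L, P, Q} — 9 commits.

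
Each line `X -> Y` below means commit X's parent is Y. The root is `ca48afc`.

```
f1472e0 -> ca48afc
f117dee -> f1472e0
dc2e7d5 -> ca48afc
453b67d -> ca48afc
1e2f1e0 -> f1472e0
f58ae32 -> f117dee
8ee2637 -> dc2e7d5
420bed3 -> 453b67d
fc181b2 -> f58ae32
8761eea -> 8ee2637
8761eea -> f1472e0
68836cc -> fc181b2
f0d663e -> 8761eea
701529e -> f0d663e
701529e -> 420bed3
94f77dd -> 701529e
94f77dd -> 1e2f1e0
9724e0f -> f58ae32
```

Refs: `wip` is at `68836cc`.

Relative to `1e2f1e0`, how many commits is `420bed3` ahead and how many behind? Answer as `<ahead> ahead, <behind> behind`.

2 ahead, 2 behind

Reachable from 420bed3: {420bed3, 453b67d, ca48afc}.
Reachable from 1e2f1e0: {1e2f1e0, ca48afc, f1472e0}.
Only in 420bed3's history (ahead): {420bed3, 453b67d} — 2.
Only in 1e2f1e0's history (behind): {1e2f1e0, f1472e0} — 2.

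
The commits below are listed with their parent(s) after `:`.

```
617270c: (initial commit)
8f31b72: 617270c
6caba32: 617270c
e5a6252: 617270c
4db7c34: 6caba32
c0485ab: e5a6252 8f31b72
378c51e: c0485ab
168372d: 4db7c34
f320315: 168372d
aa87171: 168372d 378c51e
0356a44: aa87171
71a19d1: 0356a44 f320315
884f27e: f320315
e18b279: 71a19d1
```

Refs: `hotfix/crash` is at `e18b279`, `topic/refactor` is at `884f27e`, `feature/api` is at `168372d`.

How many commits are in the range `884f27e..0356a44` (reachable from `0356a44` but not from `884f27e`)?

6

Reachable from 0356a44: {0356a44, 168372d, 378c51e, 4db7c34, 617270c, 6caba32, 8f31b72, aa87171, c0485ab, e5a6252}.
Reachable from 884f27e: {168372d, 4db7c34, 617270c, 6caba32, 884f27e, f320315}.
In 0356a44's history but not 884f27e's: {0356a44, 378c51e, 8f31b72, aa87171, c0485ab, e5a6252} — 6 commits.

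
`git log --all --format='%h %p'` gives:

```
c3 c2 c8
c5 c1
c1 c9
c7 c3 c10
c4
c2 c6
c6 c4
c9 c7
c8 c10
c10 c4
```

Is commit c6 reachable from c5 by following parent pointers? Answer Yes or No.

Yes

Ancestors of c5 (commits reachable by following parents): {c1, c10, c2, c3, c4, c5, c6, c7, c8, c9}.
c6 is in that set, so it is an ancestor of c5.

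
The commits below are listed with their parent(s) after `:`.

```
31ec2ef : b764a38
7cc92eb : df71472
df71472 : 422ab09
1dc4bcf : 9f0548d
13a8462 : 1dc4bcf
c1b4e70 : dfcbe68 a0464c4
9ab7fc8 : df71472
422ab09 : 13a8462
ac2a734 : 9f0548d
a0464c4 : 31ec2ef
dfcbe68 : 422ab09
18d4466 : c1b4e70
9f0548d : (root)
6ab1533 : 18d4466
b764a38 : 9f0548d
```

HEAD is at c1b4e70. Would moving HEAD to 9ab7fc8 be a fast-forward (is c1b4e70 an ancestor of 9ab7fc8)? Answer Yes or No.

A fast-forward from c1b4e70 to 9ab7fc8 is possible iff c1b4e70 is an ancestor of 9ab7fc8.
Ancestors of 9ab7fc8: {13a8462, 1dc4bcf, 422ab09, 9ab7fc8, 9f0548d, df71472}.
c1b4e70 is not among them, so fast-forward is not possible.

No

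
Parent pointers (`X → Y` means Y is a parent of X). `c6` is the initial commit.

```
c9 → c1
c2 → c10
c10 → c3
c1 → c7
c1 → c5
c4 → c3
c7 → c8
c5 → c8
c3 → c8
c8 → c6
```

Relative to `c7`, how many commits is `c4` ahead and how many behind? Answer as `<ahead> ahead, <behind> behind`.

2 ahead, 1 behind

Reachable from c4: {c3, c4, c6, c8}.
Reachable from c7: {c6, c7, c8}.
Only in c4's history (ahead): {c3, c4} — 2.
Only in c7's history (behind): {c7} — 1.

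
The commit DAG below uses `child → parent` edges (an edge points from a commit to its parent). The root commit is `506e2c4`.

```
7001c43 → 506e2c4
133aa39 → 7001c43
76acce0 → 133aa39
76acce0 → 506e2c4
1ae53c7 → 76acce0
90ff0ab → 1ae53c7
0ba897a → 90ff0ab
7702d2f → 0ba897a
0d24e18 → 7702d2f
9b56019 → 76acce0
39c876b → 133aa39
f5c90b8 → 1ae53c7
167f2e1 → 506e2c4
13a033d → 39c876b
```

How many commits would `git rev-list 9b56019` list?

Walking parent pointers from 9b56019: reachable set = {133aa39, 506e2c4, 7001c43, 76acce0, 9b56019}.
That is 5 commits.

5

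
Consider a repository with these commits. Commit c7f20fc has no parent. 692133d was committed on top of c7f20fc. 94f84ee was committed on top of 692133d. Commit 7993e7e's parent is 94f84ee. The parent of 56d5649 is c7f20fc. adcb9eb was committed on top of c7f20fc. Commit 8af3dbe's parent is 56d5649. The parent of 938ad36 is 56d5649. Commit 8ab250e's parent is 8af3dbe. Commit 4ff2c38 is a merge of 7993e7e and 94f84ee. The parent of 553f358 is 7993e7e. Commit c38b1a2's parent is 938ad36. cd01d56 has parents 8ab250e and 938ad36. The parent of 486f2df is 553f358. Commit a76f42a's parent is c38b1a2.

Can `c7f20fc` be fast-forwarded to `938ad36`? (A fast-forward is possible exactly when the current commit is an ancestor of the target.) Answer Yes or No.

A fast-forward from c7f20fc to 938ad36 is possible iff c7f20fc is an ancestor of 938ad36.
Ancestors of 938ad36: {56d5649, 938ad36, c7f20fc}.
c7f20fc is among them, so fast-forward is possible.

Yes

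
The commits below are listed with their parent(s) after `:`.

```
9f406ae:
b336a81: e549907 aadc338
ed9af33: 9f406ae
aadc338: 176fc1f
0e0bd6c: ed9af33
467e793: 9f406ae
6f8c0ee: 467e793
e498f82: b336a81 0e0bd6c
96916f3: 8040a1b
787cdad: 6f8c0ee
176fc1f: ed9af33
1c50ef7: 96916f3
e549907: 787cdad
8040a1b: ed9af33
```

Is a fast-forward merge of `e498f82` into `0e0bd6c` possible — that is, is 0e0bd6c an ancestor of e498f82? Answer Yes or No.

A fast-forward from 0e0bd6c to e498f82 is possible iff 0e0bd6c is an ancestor of e498f82.
Ancestors of e498f82: {0e0bd6c, 176fc1f, 467e793, 6f8c0ee, 787cdad, 9f406ae, aadc338, b336a81, e498f82, e549907, ed9af33}.
0e0bd6c is among them, so fast-forward is possible.

Yes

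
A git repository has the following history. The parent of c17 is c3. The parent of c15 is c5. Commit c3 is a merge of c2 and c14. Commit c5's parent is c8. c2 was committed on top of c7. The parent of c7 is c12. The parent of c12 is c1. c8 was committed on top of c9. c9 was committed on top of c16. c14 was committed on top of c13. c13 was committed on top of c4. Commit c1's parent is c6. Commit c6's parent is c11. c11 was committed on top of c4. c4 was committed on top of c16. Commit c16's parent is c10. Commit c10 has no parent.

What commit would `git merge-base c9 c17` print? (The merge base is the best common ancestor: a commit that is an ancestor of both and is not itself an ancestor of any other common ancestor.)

Ancestors of c9: {c10, c16, c9}.
Ancestors of c17: {c1, c10, c11, c12, c13, c14, c16, c17, c2, c3, c4, c6, c7}.
Common ancestors: {c10, c16}.
Among these, c16 is not an ancestor of any other common ancestor — it is the merge base.

c16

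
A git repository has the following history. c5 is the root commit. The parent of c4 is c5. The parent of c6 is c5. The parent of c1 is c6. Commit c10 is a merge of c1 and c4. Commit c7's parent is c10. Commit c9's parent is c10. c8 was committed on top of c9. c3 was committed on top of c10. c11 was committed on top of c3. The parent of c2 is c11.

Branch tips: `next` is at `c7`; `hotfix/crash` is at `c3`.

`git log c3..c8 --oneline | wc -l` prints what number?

Reachable from c8: {c1, c10, c4, c5, c6, c8, c9}.
Reachable from c3: {c1, c10, c3, c4, c5, c6}.
In c8's history but not c3's: {c8, c9} — 2 commits.

2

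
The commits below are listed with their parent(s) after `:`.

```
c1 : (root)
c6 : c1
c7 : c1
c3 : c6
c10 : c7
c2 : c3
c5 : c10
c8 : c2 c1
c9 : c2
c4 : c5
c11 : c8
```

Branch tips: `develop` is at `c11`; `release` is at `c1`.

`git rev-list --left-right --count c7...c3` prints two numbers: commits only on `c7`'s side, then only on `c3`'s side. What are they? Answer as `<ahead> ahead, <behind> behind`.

1 ahead, 2 behind

Reachable from c7: {c1, c7}.
Reachable from c3: {c1, c3, c6}.
Only in c7's history (ahead): {c7} — 1.
Only in c3's history (behind): {c3, c6} — 2.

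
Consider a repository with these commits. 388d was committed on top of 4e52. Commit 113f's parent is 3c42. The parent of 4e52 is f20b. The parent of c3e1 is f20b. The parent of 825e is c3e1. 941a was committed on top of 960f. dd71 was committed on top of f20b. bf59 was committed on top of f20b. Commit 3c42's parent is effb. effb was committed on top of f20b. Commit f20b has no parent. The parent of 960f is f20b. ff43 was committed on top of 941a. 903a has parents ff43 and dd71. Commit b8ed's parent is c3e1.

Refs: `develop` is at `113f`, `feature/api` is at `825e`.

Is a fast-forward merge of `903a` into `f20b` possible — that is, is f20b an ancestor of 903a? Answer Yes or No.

Yes

A fast-forward from f20b to 903a is possible iff f20b is an ancestor of 903a.
Ancestors of 903a: {903a, 941a, 960f, dd71, f20b, ff43}.
f20b is among them, so fast-forward is possible.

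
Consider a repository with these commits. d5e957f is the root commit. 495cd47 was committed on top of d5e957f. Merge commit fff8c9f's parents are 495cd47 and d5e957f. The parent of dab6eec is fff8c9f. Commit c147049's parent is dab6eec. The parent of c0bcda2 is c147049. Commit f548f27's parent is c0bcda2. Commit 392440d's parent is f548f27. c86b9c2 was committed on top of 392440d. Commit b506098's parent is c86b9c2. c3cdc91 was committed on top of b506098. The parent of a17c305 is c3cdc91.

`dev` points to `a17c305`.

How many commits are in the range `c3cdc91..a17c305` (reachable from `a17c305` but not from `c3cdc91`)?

Reachable from a17c305: {392440d, 495cd47, a17c305, b506098, c0bcda2, c147049, c3cdc91, c86b9c2, d5e957f, dab6eec, f548f27, fff8c9f}.
Reachable from c3cdc91: {392440d, 495cd47, b506098, c0bcda2, c147049, c3cdc91, c86b9c2, d5e957f, dab6eec, f548f27, fff8c9f}.
In a17c305's history but not c3cdc91's: {a17c305} — 1 commit.

1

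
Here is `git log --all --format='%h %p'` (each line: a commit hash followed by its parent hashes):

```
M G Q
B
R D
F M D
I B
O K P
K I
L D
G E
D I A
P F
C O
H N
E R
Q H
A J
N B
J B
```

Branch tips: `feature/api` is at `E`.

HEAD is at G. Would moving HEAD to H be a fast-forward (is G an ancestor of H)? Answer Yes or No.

A fast-forward from G to H is possible iff G is an ancestor of H.
Ancestors of H: {B, H, N}.
G is not among them, so fast-forward is not possible.

No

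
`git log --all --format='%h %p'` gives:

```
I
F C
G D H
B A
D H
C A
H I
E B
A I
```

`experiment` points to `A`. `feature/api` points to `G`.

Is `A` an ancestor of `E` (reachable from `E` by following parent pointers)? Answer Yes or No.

Ancestors of E (commits reachable by following parents): {A, B, E, I}.
A is in that set, so it is an ancestor of E.

Yes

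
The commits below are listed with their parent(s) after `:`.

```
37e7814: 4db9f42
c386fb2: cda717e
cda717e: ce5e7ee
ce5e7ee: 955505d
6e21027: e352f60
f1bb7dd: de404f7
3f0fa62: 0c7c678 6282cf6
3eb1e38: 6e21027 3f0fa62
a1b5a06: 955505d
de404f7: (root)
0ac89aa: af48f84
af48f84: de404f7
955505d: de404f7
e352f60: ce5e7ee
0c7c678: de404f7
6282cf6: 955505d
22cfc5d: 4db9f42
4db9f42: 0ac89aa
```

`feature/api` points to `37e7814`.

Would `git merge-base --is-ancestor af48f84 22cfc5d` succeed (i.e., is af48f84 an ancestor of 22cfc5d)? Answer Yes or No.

Yes

Ancestors of 22cfc5d (commits reachable by following parents): {0ac89aa, 22cfc5d, 4db9f42, af48f84, de404f7}.
af48f84 is in that set, so it is an ancestor of 22cfc5d.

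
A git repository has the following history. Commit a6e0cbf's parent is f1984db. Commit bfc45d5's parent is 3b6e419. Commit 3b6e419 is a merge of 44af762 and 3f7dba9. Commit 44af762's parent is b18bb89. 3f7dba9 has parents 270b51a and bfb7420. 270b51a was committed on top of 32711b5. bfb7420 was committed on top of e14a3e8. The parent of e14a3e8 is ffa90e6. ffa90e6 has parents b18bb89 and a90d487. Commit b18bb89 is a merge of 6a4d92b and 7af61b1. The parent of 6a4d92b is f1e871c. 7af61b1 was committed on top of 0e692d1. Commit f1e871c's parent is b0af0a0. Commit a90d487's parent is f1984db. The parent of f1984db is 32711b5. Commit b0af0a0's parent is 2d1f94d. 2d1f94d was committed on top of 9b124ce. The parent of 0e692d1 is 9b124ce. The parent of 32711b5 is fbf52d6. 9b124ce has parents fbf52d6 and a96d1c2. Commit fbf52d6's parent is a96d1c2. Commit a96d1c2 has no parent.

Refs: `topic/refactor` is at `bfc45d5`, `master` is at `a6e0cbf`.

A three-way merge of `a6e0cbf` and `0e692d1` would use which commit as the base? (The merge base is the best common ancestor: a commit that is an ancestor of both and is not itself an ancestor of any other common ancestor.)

fbf52d6

Ancestors of a6e0cbf: {32711b5, a6e0cbf, a96d1c2, f1984db, fbf52d6}.
Ancestors of 0e692d1: {0e692d1, 9b124ce, a96d1c2, fbf52d6}.
Common ancestors: {a96d1c2, fbf52d6}.
Among these, fbf52d6 is not an ancestor of any other common ancestor — it is the merge base.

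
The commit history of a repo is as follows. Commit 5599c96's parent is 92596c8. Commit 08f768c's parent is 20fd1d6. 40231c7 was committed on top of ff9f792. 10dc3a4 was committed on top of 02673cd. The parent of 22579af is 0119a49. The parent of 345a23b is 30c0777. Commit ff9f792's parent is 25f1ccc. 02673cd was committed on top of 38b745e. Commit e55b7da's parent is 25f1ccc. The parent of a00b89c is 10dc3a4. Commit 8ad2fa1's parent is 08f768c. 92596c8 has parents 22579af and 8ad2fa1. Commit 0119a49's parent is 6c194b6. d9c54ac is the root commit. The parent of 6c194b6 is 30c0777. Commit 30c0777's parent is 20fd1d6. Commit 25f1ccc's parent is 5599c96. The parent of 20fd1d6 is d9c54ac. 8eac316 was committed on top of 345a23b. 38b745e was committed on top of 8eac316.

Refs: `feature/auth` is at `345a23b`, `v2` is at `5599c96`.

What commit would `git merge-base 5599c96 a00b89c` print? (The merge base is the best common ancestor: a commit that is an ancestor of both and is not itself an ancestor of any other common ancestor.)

30c0777

Ancestors of 5599c96: {0119a49, 08f768c, 20fd1d6, 22579af, 30c0777, 5599c96, 6c194b6, 8ad2fa1, 92596c8, d9c54ac}.
Ancestors of a00b89c: {02673cd, 10dc3a4, 20fd1d6, 30c0777, 345a23b, 38b745e, 8eac316, a00b89c, d9c54ac}.
Common ancestors: {20fd1d6, 30c0777, d9c54ac}.
Among these, 30c0777 is not an ancestor of any other common ancestor — it is the merge base.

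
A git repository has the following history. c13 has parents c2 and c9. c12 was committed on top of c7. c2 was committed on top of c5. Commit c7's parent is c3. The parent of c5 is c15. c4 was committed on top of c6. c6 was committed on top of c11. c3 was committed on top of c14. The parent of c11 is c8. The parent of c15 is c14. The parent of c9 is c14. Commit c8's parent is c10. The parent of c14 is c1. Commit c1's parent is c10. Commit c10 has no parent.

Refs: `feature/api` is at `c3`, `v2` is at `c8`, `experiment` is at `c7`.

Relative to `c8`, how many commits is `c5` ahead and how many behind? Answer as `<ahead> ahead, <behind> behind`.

Reachable from c5: {c1, c10, c14, c15, c5}.
Reachable from c8: {c10, c8}.
Only in c5's history (ahead): {c1, c14, c15, c5} — 4.
Only in c8's history (behind): {c8} — 1.

4 ahead, 1 behind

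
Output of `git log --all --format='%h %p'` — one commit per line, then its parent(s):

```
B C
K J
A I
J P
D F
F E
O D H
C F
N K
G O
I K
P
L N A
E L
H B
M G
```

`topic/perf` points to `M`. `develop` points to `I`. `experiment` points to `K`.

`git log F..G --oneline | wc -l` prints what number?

Reachable from G: {A, B, C, D, E, F, G, H, I, J, K, L, N, O, P}.
Reachable from F: {A, E, F, I, J, K, L, N, P}.
In G's history but not F's: {B, C, D, G, H, O} — 6 commits.

6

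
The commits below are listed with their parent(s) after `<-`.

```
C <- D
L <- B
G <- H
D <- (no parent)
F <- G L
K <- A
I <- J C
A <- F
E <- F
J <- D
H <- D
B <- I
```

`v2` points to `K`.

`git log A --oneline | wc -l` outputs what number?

10

Walking parent pointers from A: reachable set = {A, B, C, D, F, G, H, I, J, L}.
That is 10 commits.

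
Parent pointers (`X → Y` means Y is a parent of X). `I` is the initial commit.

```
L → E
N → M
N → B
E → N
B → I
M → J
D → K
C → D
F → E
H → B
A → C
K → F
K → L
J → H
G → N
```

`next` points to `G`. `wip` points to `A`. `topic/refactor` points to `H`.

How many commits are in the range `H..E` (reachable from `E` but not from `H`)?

Reachable from E: {B, E, H, I, J, M, N}.
Reachable from H: {B, H, I}.
In E's history but not H's: {E, J, M, N} — 4 commits.

4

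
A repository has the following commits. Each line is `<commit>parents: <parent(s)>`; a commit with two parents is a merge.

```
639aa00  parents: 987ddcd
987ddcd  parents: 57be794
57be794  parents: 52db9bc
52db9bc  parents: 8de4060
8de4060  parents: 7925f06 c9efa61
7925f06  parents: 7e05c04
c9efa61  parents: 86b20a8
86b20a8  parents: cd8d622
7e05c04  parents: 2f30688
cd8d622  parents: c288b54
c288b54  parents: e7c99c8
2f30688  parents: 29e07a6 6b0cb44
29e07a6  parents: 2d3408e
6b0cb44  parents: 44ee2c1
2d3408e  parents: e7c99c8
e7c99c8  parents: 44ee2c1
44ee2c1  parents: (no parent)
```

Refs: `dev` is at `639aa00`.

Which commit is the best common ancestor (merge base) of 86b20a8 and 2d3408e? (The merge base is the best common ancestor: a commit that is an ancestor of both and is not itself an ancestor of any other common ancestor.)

e7c99c8

Ancestors of 86b20a8: {44ee2c1, 86b20a8, c288b54, cd8d622, e7c99c8}.
Ancestors of 2d3408e: {2d3408e, 44ee2c1, e7c99c8}.
Common ancestors: {44ee2c1, e7c99c8}.
Among these, e7c99c8 is not an ancestor of any other common ancestor — it is the merge base.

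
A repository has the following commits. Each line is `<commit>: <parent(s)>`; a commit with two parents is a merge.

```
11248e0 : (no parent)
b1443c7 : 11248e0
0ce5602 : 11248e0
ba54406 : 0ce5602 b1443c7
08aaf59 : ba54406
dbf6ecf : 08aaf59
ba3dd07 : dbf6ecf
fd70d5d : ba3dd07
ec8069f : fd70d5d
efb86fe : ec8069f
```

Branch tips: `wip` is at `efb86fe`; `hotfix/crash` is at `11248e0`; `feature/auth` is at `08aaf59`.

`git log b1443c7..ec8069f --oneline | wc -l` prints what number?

Reachable from ec8069f: {08aaf59, 0ce5602, 11248e0, b1443c7, ba3dd07, ba54406, dbf6ecf, ec8069f, fd70d5d}.
Reachable from b1443c7: {11248e0, b1443c7}.
In ec8069f's history but not b1443c7's: {08aaf59, 0ce5602, ba3dd07, ba54406, dbf6ecf, ec8069f, fd70d5d} — 7 commits.

7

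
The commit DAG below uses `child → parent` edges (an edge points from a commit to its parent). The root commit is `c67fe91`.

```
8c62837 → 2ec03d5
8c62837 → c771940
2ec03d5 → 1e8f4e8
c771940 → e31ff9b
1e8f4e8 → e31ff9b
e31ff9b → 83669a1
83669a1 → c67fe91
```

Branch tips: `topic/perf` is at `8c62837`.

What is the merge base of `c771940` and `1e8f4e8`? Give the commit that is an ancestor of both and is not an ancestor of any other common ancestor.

e31ff9b

Ancestors of c771940: {83669a1, c67fe91, c771940, e31ff9b}.
Ancestors of 1e8f4e8: {1e8f4e8, 83669a1, c67fe91, e31ff9b}.
Common ancestors: {83669a1, c67fe91, e31ff9b}.
Among these, e31ff9b is not an ancestor of any other common ancestor — it is the merge base.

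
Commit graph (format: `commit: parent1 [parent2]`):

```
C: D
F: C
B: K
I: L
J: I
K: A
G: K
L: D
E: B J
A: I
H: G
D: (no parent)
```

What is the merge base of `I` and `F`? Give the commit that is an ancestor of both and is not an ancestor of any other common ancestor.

Ancestors of I: {D, I, L}.
Ancestors of F: {C, D, F}.
Common ancestors: {D}.
The only common ancestor is D, so it is the merge base.

D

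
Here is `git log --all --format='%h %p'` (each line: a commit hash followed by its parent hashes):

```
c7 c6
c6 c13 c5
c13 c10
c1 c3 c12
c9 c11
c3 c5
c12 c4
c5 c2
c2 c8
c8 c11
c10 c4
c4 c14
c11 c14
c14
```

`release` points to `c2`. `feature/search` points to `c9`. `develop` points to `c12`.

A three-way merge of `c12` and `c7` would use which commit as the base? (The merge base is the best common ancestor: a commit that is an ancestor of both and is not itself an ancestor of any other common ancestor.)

Ancestors of c12: {c12, c14, c4}.
Ancestors of c7: {c10, c11, c13, c14, c2, c4, c5, c6, c7, c8}.
Common ancestors: {c14, c4}.
Among these, c4 is not an ancestor of any other common ancestor — it is the merge base.

c4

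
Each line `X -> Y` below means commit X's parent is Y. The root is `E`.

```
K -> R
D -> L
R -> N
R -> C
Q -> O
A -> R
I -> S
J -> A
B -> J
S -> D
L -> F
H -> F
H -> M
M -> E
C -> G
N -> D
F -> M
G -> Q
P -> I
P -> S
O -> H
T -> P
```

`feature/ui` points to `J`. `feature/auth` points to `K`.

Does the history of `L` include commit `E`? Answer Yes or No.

Yes

Ancestors of L (commits reachable by following parents): {E, F, L, M}.
E is in that set, so it is an ancestor of L.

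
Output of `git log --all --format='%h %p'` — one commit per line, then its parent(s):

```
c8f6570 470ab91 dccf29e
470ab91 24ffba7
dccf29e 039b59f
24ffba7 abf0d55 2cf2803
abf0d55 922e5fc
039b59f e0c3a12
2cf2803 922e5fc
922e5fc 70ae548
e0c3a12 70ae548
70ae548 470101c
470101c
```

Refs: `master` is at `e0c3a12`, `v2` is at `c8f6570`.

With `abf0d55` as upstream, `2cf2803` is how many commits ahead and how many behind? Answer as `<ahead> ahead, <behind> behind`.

Reachable from 2cf2803: {2cf2803, 470101c, 70ae548, 922e5fc}.
Reachable from abf0d55: {470101c, 70ae548, 922e5fc, abf0d55}.
Only in 2cf2803's history (ahead): {2cf2803} — 1.
Only in abf0d55's history (behind): {abf0d55} — 1.

1 ahead, 1 behind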